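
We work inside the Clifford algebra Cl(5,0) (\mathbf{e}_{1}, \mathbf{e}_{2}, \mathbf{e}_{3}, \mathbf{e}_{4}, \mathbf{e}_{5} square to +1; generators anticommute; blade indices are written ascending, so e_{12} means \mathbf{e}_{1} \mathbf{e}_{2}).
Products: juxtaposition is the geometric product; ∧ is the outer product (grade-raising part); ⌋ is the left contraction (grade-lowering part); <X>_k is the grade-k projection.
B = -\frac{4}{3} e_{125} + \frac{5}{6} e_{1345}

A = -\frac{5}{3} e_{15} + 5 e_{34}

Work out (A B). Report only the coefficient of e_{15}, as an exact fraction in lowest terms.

step 1: \frac{20}{9} e_{2} - \frac{25}{6} e_{15} + \frac{25}{18} e_{34} - \frac{20}{3} e_{12345}
Answer: -\frac{25}{6}


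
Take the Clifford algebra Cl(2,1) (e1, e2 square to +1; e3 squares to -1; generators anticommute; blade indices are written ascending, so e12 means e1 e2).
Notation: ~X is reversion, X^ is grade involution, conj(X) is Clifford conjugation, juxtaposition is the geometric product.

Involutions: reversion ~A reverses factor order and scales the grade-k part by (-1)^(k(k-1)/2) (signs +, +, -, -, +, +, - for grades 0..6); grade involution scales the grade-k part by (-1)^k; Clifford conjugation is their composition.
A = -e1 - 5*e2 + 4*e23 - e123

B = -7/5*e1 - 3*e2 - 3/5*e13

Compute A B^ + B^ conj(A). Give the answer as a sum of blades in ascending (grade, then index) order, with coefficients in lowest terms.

first term: -82/5 - 3/5*e2 - 57/5*e3 + 32/5*e12 + 3*e13 - 7/5*e23 + 13/5*e123
second term: 82/5 - 3/5*e2 - 57/5*e3 + 32/5*e12 + 3*e13 - 7/5*e23 - 13/5*e123
Answer: -6/5*e2 - 114/5*e3 + 64/5*e12 + 6*e13 - 14/5*e23


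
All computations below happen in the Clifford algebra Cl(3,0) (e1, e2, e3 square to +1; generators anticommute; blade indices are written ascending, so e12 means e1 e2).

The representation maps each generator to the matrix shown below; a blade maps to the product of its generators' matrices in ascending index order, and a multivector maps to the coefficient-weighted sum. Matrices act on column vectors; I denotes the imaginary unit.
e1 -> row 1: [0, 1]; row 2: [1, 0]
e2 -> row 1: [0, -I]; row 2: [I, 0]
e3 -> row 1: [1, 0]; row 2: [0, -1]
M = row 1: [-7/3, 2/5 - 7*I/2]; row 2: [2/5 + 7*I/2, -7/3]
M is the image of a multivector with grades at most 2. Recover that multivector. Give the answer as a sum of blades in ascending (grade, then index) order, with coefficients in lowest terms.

Method: 1, rho(e1), rho(e2), rho(e3) form a trace-orthogonal basis of the 2x2 complex matrices (tr(X Y) = 2 if X = Y, else 0), so M = m0*1 + m1*rho(e1) + m2*rho(e2) + m3*rho(e3) with m0 = tr(M)/2 = -7/3, m1 = tr(M rho(e1))/2 = 2/5, m2 = tr(M rho(e2))/2 = 7/2, m3 = tr(M rho(e3))/2 = 0.
Multiplying table entries, the bivector images are rho(e12) = I*rho(e3), rho(e13) = -I*rho(e2), rho(e23) = I*rho(e1); with real blade coefficients the real parts of m0..m3 are the coefficients of 1, e1, e2, e3 and the imaginary parts give the bivectors (e23: Im m1, e13: -Im m2, e12: Im m3).
Answer: -7/3 + 2/5*e1 + 7/2*e2


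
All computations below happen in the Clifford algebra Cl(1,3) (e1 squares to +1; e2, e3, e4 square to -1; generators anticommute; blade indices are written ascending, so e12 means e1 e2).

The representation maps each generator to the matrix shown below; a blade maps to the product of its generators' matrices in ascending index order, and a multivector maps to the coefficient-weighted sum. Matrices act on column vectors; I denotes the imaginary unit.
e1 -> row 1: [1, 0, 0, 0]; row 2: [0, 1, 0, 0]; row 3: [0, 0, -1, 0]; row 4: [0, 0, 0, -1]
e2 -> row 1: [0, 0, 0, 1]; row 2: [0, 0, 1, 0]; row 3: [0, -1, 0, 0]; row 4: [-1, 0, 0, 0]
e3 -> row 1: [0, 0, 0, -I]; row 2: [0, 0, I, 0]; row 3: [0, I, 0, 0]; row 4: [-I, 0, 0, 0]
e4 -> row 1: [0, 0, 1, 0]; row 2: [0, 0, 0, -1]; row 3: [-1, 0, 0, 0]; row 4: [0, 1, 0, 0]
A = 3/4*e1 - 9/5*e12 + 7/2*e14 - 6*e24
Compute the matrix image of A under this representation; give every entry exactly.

Bivector images (products of the table entries): rho(e12) = rho(e1)rho(e2) = row 1: [0, 0, 0, 1]; row 2: [0, 0, 1, 0]; row 3: [0, 1, 0, 0]; row 4: [1, 0, 0, 0]; rho(e14) = rho(e1)rho(e4) = row 1: [0, 0, 1, 0]; row 2: [0, 0, 0, -1]; row 3: [1, 0, 0, 0]; row 4: [0, -1, 0, 0]; rho(e24) = rho(e2)rho(e4) = row 1: [0, 1, 0, 0]; row 2: [-1, 0, 0, 0]; row 3: [0, 0, 0, 1]; row 4: [0, 0, -1, 0].
M = (3/4)*rho(e1) + (-9/5)*rho(e12) + (7/2)*rho(e14) + (-6)*rho(e24), summed entrywise:
Answer: row 1: [3/4, -6, 7/2, -9/5]; row 2: [6, 3/4, -9/5, -7/2]; row 3: [7/2, -9/5, -3/4, -6]; row 4: [-9/5, -7/2, 6, -3/4]


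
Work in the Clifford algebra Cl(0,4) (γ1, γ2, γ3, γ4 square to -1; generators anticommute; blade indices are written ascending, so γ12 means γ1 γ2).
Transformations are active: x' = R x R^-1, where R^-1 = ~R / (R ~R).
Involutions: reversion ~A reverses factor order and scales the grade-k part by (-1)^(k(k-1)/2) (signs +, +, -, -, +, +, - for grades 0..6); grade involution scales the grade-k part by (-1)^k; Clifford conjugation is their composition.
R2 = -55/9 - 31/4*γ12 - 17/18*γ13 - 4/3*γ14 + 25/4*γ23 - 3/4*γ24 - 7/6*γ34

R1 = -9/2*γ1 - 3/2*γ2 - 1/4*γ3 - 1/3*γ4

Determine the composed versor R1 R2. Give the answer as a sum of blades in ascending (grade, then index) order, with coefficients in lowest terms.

Distribute over the terms of R1 (each basis-blade product reordered to ascending indices, repeated generators contracted through their squares):
(-9/2*γ1) R2 = 55/2*γ1 - 279/8*γ2 - 17/4*γ3 - 6*γ4 - 225/8*γ123 + 27/8*γ124 + 21/4*γ134
(-3/2*γ2) R2 = 93/8*γ1 + 55/6*γ2 + 75/8*γ3 - 9/8*γ4 - 17/12*γ123 - 2*γ124 + 7/4*γ234
(-1/4*γ3) R2 = 17/72*γ1 - 25/16*γ2 + 55/36*γ3 - 7/24*γ4 + 31/16*γ123 - 1/3*γ134 - 3/16*γ234
(-1/3*γ4) R2 = 4/9*γ1 + 1/4*γ2 + 7/18*γ3 + 55/27*γ4 + 31/12*γ124 + 17/54*γ134 - 25/12*γ234
Summing the partial products and collecting blades:
Answer: 1433/36*γ1 - 1297/48*γ2 + 169/24*γ3 - 581/108*γ4 - 1325/48*γ123 + 95/24*γ124 + 565/108*γ134 - 25/48*γ234


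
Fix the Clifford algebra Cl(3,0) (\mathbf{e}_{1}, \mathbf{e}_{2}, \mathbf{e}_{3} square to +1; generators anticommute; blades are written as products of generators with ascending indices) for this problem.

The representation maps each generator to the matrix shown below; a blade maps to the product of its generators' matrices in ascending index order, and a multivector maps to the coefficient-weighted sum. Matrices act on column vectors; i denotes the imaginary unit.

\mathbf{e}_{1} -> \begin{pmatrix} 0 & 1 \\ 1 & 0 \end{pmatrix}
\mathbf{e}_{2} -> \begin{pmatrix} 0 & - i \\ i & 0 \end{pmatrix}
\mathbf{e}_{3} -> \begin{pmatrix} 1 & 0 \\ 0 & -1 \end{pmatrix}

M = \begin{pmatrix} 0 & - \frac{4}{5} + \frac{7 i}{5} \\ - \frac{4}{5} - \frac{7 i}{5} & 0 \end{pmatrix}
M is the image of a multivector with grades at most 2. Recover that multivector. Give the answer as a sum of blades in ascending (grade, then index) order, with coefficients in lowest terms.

Method: 1, rho(e_{1}), rho(e_{2}), rho(e_{3}) form a trace-orthogonal basis of the 2x2 complex matrices (tr(X Y) = 2 if X = Y, else 0), so M = m0*1 + m1*rho(e_{1}) + m2*rho(e_{2}) + m3*rho(e_{3}) with m0 = tr(M)/2 = 0, m1 = tr(M rho(e_{1}))/2 = - \frac{4}{5}, m2 = tr(M rho(e_{2}))/2 = - \frac{7}{5}, m3 = tr(M rho(e_{3}))/2 = 0.
Multiplying table entries, the bivector images are rho(e_{1} e_{2}) = i*rho(e_{3}), rho(e_{1} e_{3}) = -i*rho(e_{2}), rho(e_{2} e_{3}) = i*rho(e_{1}); with real blade coefficients the real parts of m0..m3 are the coefficients of 1, e_{1}, e_{2}, e_{3} and the imaginary parts give the bivectors (e_{2} e_{3}: Im m1, e_{1} e_{3}: -Im m2, e_{1} e_{2}: Im m3).
Answer: -\frac{4}{5} e_{1} - \frac{7}{5} e_{2}


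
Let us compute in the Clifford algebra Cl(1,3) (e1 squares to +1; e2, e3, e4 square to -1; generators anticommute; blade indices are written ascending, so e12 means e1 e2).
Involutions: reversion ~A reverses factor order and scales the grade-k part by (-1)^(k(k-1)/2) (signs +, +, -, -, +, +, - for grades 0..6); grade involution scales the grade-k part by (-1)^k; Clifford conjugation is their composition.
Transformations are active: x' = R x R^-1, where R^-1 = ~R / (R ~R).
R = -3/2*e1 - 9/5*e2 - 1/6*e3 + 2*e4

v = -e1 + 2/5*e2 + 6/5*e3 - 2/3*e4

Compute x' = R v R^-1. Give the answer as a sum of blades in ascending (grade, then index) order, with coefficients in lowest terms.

~R = -3/2*e1 - 9/5*e2 - 1/6*e3 + 2*e4, and R ~R = -1129/225, so R^-1 = ~R / (-1129/225).
R v = 563/150 - 12/5*e12 - 59/30*e13 + 3*e14 - 157/75*e23 + 2/5*e24 - 103/45*e34
Answer: 7325/2258*e1 + 12943/5645*e2 - 10733/11290*e3 - 7876/3387*e4


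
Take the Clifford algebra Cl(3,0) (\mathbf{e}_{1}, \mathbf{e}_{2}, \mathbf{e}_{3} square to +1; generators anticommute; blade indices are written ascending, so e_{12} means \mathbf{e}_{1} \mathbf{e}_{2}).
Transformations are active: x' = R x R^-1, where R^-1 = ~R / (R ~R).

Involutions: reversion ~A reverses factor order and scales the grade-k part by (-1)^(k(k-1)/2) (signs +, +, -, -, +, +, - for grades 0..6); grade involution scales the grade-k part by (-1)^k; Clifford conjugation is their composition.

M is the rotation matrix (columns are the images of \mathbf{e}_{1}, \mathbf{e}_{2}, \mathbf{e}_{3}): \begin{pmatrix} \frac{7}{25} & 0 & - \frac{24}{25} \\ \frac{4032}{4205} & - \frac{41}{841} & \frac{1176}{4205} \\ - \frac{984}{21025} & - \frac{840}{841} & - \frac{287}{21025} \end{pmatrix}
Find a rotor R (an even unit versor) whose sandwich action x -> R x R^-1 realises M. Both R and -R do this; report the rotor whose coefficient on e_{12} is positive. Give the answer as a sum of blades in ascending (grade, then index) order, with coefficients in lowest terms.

Method: write R = a + b12*e_{12} + b13*e_{13} + b23*e_{23} with a^2 + b12^2 + b13^2 + b23^2 = 1 (so R^-1 = ~R). Expanding the columns R e_j ~R gives tr M = 4a^2 - 1 and, from the antisymmetric part, M21 - M12 = -4a*b12, M13 - M31 = 4a*b13, M32 - M23 = -4a*b23.
Here tr M = \frac{183}{841}, so a^2 = (1 + tr M)/4 = \frac{256}{841} and a = ±\frac{16}{29}. Taking a = \frac{16}{29}: M21 - M12 = \frac{4032}{4205}, M13 - M31 = -\frac{768}{841}, M32 - M23 = -\frac{5376}{4205}, giving b12 = -\frac{63}{145}, b13 = -\frac{12}{29}, b23 = \frac{84}{145}, i.e. R = \frac{16}{29} - \frac{63}{145} e_{12} - \frac{12}{29} e_{13} + \frac{84}{145} e_{23}.
Its e_{12} coefficient is negative, so report the other preimage -R.
Answer: -\frac{16}{29} + \frac{63}{145} e_{12} + \frac{12}{29} e_{13} - \frac{84}{145} e_{23}. Recall the cover is two-to-one: with M of trace \frac{183}{841}, both preimages act alike, and the stated e_{12} sign chooses the sheet.


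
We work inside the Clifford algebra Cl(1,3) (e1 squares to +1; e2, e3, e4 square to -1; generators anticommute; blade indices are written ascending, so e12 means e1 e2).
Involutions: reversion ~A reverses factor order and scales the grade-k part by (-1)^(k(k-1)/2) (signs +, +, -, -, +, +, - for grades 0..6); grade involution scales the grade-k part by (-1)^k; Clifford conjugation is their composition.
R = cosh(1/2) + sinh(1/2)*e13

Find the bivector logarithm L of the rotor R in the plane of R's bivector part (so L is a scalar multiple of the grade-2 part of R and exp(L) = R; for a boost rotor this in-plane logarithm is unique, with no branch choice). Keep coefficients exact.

The scalar part of R is cosh(1/2), which determines |rapidity| via cosh; the sign lives in the bivector part, and pairing them (bivector part over sinh of the rapidity = the plane) gives the unique in-plane L = rapidity * plane.
Concretely: cosh(rapidity) = cosh(1/2) gives rapidity = ±1/2, and since rapidity/sinh(rapidity) is even the sign is immaterial: L = (rapidity/sinh(rapidity)) * <R>_2 = (1/(2*sinh(1/2))) * <R>_2.
Answer: 1/2*e13


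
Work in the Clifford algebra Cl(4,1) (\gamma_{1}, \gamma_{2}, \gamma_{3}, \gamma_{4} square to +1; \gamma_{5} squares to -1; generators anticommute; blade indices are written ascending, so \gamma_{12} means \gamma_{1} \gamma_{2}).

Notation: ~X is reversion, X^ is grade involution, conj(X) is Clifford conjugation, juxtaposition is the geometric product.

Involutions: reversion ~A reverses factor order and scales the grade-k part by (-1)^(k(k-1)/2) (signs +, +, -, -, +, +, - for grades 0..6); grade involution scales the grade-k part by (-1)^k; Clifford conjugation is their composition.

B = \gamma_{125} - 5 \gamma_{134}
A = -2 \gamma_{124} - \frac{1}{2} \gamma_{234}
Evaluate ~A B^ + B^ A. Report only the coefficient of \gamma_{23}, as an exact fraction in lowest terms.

first term: \frac{5}{2} \gamma_{12} - 10 \gamma_{23} + 2 \gamma_{45} + \frac{1}{2} \gamma_{1345}
second term: \frac{5}{2} \gamma_{12} - 10 \gamma_{23} + 2 \gamma_{45} - \frac{1}{2} \gamma_{1345}
Answer: -20


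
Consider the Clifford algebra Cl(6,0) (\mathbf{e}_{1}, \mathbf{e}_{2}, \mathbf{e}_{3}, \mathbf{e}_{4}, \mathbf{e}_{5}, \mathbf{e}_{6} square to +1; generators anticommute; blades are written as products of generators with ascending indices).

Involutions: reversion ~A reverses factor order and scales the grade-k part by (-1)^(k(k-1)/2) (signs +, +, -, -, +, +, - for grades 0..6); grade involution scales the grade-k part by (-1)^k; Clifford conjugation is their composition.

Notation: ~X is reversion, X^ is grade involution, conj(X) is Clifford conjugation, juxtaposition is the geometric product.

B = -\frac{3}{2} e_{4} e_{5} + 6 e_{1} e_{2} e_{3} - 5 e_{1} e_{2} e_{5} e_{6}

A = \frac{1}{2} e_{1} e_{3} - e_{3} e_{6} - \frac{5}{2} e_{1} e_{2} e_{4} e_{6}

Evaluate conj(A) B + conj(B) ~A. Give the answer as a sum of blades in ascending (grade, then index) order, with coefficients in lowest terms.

first term: -3 e_{2} + \frac{25}{2} e_{4} e_{5} - 6 e_{1} e_{2} e_{6} + 15 e_{3} e_{4} e_{6} + 5 e_{1} e_{2} e_{3} e_{5} + \frac{15}{4} e_{1} e_{2} e_{5} e_{6} + \frac{3}{4} e_{1} e_{3} e_{4} e_{5} + \frac{5}{2} e_{2} e_{3} e_{5} e_{6} - \frac{3}{2} e_{3} e_{4} e_{5} e_{6}
second term: -3 e_{2} - \frac{25}{2} e_{4} e_{5} + 6 e_{1} e_{2} e_{6} + 15 e_{3} e_{4} e_{6} - 5 e_{1} e_{2} e_{3} e_{5} + \frac{15}{4} e_{1} e_{2} e_{5} e_{6} - \frac{3}{4} e_{1} e_{3} e_{4} e_{5} - \frac{5}{2} e_{2} e_{3} e_{5} e_{6} + \frac{3}{2} e_{3} e_{4} e_{5} e_{6}
Answer: -6 e_{2} + 30 e_{3} e_{4} e_{6} + \frac{15}{2} e_{1} e_{2} e_{5} e_{6}


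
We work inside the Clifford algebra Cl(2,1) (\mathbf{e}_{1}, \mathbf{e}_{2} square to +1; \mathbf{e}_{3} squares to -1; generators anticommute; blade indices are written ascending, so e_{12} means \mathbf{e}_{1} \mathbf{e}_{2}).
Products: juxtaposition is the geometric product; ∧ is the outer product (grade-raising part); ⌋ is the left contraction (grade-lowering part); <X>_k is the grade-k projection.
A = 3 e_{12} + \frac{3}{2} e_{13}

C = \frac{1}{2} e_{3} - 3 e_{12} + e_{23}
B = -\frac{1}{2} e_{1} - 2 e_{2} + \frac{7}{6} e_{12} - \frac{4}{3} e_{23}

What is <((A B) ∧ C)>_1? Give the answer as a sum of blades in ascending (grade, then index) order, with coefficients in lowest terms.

step 1: -\frac{7}{2} - 6 e_{1} + \frac{3}{2} e_{2} + \frac{3}{4} e_{3} - 2 e_{12} - 4 e_{13} + \frac{7}{4} e_{23} + 3 e_{123}
step 2: -\frac{7}{4} e_{3} + \frac{21}{2} e_{12} - 3 e_{13} - \frac{11}{4} e_{23} - \frac{37}{4} e_{123}
step 3: -\frac{7}{4} e_{3}
Answer: -\frac{7}{4} e_{3}


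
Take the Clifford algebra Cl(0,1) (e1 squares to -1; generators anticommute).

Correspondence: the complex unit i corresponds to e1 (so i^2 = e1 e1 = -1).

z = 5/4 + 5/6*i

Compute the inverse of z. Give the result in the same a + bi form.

In blades: z = 5/4 + 5/6*e1.
With qbar = 5/4 - 5/6*e1 (scalar fixed, mapped units negated), z qbar = 325/144 (the sum of squared coefficients), so z^-1 = qbar / (325/144) = 36/65 - 24/65*e1; translating back:
Answer: 36/65 - 24/65*i


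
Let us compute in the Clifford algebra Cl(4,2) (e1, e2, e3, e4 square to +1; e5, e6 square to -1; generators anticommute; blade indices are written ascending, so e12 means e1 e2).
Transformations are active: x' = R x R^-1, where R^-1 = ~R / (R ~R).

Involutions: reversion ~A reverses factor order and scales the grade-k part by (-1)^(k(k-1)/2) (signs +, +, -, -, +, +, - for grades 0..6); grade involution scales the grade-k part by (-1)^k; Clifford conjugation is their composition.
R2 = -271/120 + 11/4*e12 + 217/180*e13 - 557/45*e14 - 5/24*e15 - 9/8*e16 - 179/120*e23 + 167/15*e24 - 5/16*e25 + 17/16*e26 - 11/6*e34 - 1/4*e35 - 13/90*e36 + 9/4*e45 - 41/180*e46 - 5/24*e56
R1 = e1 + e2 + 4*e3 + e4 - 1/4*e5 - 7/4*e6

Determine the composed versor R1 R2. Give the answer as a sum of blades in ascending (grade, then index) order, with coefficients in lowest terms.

Distribute over the terms of R1 (each basis-blade product reordered to ascending indices, repeated generators contracted through their squares):
(e1) R2 = -271/120*e1 + 11/4*e2 + 217/180*e3 - 557/45*e4 - 5/24*e5 - 9/8*e6 - 179/120*e123 + 167/15*e124 - 5/16*e125 + 17/16*e126 - 11/6*e134 - 1/4*e135 - 13/90*e136 + 9/4*e145 - 41/180*e146 - 5/24*e156
(e2) R2 = -11/4*e1 - 271/120*e2 - 179/120*e3 + 167/15*e4 - 5/16*e5 + 17/16*e6 - 217/180*e123 + 557/45*e124 + 5/24*e125 + 9/8*e126 - 11/6*e234 - 1/4*e235 - 13/90*e236 + 9/4*e245 - 41/180*e246 - 5/24*e256
(4*e3) R2 = -217/45*e1 + 179/30*e2 - 271/30*e3 - 22/3*e4 - e5 - 26/45*e6 + 11*e123 + 2228/45*e134 + 5/6*e135 + 9/2*e136 - 668/15*e234 + 5/4*e235 - 17/4*e236 + 9*e345 - 41/45*e346 - 5/6*e356
(e4) R2 = 557/45*e1 - 167/15*e2 + 11/6*e3 - 271/120*e4 + 9/4*e5 - 41/180*e6 + 11/4*e124 + 217/180*e134 + 5/24*e145 + 9/8*e146 - 179/120*e234 + 5/16*e245 - 17/16*e246 + 1/4*e345 + 13/90*e346 - 5/24*e456
(-1/4*e5) R2 = 5/96*e1 + 5/64*e2 + 1/16*e3 - 9/16*e4 + 271/480*e5 - 5/96*e6 - 11/16*e125 - 217/720*e135 + 557/180*e145 - 9/32*e156 + 179/480*e235 - 167/60*e245 + 17/64*e256 + 11/24*e345 - 13/360*e356 - 41/720*e456
(-7/4*e6) R2 = 63/32*e1 - 119/64*e2 + 91/360*e3 + 287/720*e4 + 35/96*e5 + 1897/480*e6 - 77/16*e126 - 1519/720*e136 + 3899/180*e146 + 35/96*e156 + 1253/480*e236 - 1169/60*e246 + 35/64*e256 + 77/24*e346 + 7/16*e356 - 63/16*e456
Summing the partial products and collecting blades:
Answer: 3289/720*e1 - 1033/160*e2 - 1721/240*e3 - 11*e4 + 199/120*e5 + 2183/720*e6 + 2989/360*e123 + 4727/180*e124 - 19/24*e125 - 21/8*e126 + 2933/60*e134 + 203/720*e135 + 539/240*e136 + 1999/360*e145 + 2707/120*e146 - 1/8*e156 - 5743/120*e234 + 659/480*e235 - 2569/1440*e236 - 53/240*e245 - 14957/720*e246 + 29/48*e256 + 233/24*e345 + 293/120*e346 - 311/720*e356 - 1513/360*e456


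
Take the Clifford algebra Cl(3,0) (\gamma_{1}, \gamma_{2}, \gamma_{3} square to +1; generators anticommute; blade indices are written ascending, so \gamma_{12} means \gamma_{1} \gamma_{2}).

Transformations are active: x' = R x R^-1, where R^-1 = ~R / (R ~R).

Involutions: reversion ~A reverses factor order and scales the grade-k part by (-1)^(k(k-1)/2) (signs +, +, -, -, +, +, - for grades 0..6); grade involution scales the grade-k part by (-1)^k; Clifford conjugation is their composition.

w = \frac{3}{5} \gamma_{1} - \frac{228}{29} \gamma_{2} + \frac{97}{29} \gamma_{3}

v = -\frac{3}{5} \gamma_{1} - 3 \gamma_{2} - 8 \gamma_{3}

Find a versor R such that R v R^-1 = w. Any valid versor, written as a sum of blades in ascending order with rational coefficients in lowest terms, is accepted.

Take R = v + w = -\frac{315}{29} \gamma_{2} - \frac{135}{29} \gamma_{3}. Because q(v) = q(w) = \frac{1834}{25}, conjugation by R sends v exactly to w.
Answer: -\frac{315}{29} \gamma_{2} - \frac{135}{29} \gamma_{3}


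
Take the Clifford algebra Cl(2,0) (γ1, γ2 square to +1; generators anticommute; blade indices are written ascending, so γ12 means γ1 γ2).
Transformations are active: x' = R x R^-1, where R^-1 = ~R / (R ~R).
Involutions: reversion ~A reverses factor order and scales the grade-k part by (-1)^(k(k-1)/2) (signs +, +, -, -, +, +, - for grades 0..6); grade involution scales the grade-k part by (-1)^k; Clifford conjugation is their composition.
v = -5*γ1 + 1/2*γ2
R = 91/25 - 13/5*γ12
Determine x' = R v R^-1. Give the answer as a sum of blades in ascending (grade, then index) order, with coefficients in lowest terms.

~R = 91/25 + 13/5*γ12, and R ~R = 12506/625, so R^-1 = ~R / (12506/625).
R v = -39/2*γ1 - 559/50*γ2
Answer: -155/74*γ1 - 169/37*γ2


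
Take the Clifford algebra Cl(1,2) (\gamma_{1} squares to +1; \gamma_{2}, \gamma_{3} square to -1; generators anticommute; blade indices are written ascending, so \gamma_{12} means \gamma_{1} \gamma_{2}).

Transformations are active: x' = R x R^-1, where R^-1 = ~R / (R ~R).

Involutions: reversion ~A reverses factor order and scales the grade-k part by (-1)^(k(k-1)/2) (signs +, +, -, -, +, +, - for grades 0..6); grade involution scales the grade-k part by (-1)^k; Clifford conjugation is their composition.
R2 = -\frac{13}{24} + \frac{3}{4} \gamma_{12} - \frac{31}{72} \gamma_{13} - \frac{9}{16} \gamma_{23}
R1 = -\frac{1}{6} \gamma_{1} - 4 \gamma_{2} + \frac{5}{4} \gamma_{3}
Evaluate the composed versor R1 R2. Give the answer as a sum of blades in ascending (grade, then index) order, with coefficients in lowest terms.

Distribute over the terms of R1 (each basis-blade product reordered to ascending indices, repeated generators contracted through their squares):
(-\frac{1}{6} \gamma_{1}) R2 = \frac{13}{144} \gamma_{1} - \frac{1}{8} \gamma_{2} + \frac{31}{432} \gamma_{3} + \frac{3}{32} \gamma_{123}
(-4 \gamma_{2}) R2 = -3 \gamma_{1} + \frac{13}{6} \gamma_{2} - \frac{9}{4} \gamma_{3} - \frac{31}{18} \gamma_{123}
(\frac{5}{4} \gamma_{3}) R2 = -\frac{155}{288} \gamma_{1} - \frac{45}{64} \gamma_{2} - \frac{65}{96} \gamma_{3} + \frac{15}{16} \gamma_{123}
Summing the partial products and collecting blades:
Answer: -\frac{331}{96} \gamma_{1} + \frac{257}{192} \gamma_{2} - \frac{2467}{864} \gamma_{3} - \frac{199}{288} \gamma_{123}


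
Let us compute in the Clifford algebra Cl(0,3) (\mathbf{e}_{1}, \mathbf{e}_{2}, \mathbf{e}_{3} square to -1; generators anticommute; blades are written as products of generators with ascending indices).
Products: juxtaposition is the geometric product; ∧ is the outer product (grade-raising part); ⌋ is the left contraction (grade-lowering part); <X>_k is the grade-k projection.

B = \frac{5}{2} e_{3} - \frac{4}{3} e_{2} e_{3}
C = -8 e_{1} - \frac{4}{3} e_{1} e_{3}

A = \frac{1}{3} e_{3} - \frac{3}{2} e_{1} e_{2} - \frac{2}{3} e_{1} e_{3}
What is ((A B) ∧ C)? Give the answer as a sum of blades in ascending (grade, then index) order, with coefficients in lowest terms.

step 1: -\frac{5}{6} + \frac{5}{3} e_{1} - \frac{4}{9} e_{2} + \frac{8}{9} e_{1} e_{2} - 2 e_{1} e_{3} - \frac{15}{4} e_{1} e_{2} e_{3}
step 2: \frac{20}{3} e_{1} - \frac{32}{9} e_{1} e_{2} + \frac{10}{9} e_{1} e_{3} - \frac{16}{27} e_{1} e_{2} e_{3}
Answer: \frac{20}{3} e_{1} - \frac{32}{9} e_{1} e_{2} + \frac{10}{9} e_{1} e_{3} - \frac{16}{27} e_{1} e_{2} e_{3}


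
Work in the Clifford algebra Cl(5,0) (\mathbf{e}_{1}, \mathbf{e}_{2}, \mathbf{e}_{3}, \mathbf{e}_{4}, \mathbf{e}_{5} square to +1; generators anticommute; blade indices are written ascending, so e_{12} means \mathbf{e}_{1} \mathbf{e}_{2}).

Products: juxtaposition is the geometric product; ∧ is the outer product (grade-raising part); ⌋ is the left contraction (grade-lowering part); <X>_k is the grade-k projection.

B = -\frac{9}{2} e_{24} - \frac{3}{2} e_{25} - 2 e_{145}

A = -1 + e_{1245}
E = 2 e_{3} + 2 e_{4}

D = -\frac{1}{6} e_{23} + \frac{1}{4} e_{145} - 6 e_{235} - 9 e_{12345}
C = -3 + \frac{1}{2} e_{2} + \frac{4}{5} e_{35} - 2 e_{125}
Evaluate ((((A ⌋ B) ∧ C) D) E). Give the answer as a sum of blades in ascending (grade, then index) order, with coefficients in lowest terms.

step 1: \frac{9}{2} e_{24} + \frac{3}{2} e_{25} + 2 e_{145}
step 2: -\frac{27}{2} e_{24} - \frac{9}{2} e_{25} - 6 e_{145} + e_{1245} - \frac{18}{5} e_{2345}
step 3: \frac{3}{2} + \frac{162}{5} e_{1} + \frac{1}{4} e_{2} + 18 e_{3} - \frac{108}{5} e_{4} - 54 e_{23} + \frac{9}{4} e_{34} + \frac{3}{4} e_{35} - \frac{3}{5} e_{45} + \frac{9}{10} e_{123} + \frac{9}{8} e_{124} - \frac{27}{8} e_{125} - \frac{93}{2} e_{134} + \frac{243}{2} e_{135} + 81 e_{345} + 36 e_{1234} - \frac{1}{6} e_{1345} + e_{12345}
step 4: -\frac{36}{5} - 108 e_{2} + \frac{15}{2} e_{3} - \frac{3}{2} e_{4} - \frac{3}{10} e_{5} + \frac{81}{20} e_{12} - \frac{141}{5} e_{13} + \frac{789}{5} e_{14} - 243 e_{15} + \frac{1}{2} e_{23} + \frac{1}{2} e_{24} + \frac{396}{5} e_{34} - 162 e_{35} + 162 e_{45} + 72 e_{123} - 72 e_{124} + \frac{1}{3} e_{135} - \frac{1}{3} e_{145} - 108 e_{234} - \frac{27}{10} e_{345} - \frac{9}{20} e_{1234} + \frac{19}{4} e_{1235} + \frac{35}{4} e_{1245} - 243 e_{1345}
Answer: -\frac{36}{5} - 108 e_{2} + \frac{15}{2} e_{3} - \frac{3}{2} e_{4} - \frac{3}{10} e_{5} + \frac{81}{20} e_{12} - \frac{141}{5} e_{13} + \frac{789}{5} e_{14} - 243 e_{15} + \frac{1}{2} e_{23} + \frac{1}{2} e_{24} + \frac{396}{5} e_{34} - 162 e_{35} + 162 e_{45} + 72 e_{123} - 72 e_{124} + \frac{1}{3} e_{135} - \frac{1}{3} e_{145} - 108 e_{234} - \frac{27}{10} e_{345} - \frac{9}{20} e_{1234} + \frac{19}{4} e_{1235} + \frac{35}{4} e_{1245} - 243 e_{1345}


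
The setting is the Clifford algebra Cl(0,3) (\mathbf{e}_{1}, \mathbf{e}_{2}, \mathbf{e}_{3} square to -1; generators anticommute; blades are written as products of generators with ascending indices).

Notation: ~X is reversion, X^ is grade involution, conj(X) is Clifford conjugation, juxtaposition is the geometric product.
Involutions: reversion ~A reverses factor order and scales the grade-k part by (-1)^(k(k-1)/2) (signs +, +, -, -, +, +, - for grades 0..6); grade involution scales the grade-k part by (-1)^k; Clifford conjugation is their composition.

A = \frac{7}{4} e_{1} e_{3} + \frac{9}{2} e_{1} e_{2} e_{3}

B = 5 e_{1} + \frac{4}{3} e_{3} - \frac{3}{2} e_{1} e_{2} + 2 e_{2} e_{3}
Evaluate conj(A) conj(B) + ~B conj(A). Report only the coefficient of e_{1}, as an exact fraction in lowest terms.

first term: \frac{20}{3} e_{1} + 2 e_{3} + \frac{19}{2} e_{1} e_{2} + \frac{201}{8} e_{2} e_{3}
second term: \frac{20}{3} e_{1} + 2 e_{3} - \frac{19}{2} e_{1} e_{2} - \frac{201}{8} e_{2} e_{3}
Answer: \frac{40}{3}


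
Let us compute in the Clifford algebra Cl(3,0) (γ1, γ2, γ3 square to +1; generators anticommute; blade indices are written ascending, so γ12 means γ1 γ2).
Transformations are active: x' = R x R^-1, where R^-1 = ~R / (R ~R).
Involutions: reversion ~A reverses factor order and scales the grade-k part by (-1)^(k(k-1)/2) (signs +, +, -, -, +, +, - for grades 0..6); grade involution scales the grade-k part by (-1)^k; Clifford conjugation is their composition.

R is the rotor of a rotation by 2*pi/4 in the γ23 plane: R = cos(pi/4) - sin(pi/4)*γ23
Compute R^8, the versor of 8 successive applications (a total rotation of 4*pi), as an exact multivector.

Because a rotor carries half the rotation angle, composing 8 copies of this γ23-plane rotor multiplies the phase: 8*(pi/4) = 2*pi, hence R^8 = cos(2*pi) - sin(2*pi)*γ23.
cos(2*pi) = 1 and sin(2*pi) = 0, so R^8 = 1. The total rotation 4*pi is 2 full turns, so every vector returns to itself, yet the rotor is +1, back on the identity sheet (an even number of 2*pi turns).
Answer: 1


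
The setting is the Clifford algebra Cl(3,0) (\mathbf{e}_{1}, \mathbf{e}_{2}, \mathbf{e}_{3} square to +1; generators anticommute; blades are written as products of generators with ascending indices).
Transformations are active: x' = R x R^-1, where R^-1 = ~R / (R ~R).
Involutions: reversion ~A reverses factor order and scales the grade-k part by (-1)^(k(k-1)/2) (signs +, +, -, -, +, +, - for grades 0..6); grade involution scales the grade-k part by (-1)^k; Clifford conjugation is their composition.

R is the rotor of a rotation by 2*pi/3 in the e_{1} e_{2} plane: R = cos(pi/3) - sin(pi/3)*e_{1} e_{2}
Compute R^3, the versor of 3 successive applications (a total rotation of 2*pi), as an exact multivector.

The rotor phase is half the rotation angle and phases add under composition, so 3 steps in the e_{1} e_{2} plane accumulate phase 3*(pi/3) = \pi: R^3 = cos(\pi) - sin(\pi)*e_{1} e_{2}.
cos(\pi) = -1 and sin(\pi) = 0, so R^3 = -1. The total rotation 2*pi is 1 full turn, so every vector returns to itself, yet the rotor is -1, on the OTHER sheet of the double cover (an odd number of 2*pi turns).
Answer: -1


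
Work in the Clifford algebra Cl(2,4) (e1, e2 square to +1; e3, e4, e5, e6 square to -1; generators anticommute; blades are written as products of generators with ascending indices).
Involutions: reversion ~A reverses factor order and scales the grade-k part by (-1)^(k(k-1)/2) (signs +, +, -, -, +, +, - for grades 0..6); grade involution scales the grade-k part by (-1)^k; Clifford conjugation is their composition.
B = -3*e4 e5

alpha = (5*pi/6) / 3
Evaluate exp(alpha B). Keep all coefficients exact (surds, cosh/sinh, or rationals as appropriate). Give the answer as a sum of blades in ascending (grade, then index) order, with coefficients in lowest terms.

B^2 = (-3)^2*(e4 e5)^2 = 9*(-1) = -9 (a basis 2-blade squares to minus the product of its generators' squares).
B^2 = -9 — the negative square puts this in the circular regime; l = 3, alpha*l = 5*pi/6, so exp(alpha B) = cos(5*pi/6) + (sin(5*pi/6)/3)*B = -sqrt(3)/2 + (1/6)*B.
Answer: -sqrt(3)/2 - 1/2*e4 e5


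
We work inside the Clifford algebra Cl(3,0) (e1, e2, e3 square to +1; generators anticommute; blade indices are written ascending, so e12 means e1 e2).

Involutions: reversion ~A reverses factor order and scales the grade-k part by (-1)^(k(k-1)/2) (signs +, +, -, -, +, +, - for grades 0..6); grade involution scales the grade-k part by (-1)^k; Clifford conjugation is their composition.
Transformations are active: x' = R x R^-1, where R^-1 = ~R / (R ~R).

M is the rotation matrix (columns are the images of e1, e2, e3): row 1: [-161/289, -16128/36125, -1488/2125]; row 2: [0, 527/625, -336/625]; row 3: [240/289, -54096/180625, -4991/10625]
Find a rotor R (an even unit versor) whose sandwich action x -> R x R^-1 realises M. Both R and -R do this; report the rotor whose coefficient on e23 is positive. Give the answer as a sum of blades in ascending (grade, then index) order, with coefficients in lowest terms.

Method: write R = a + b12*e12 + b13*e13 + b23*e23 with a^2 + b12^2 + b13^2 + b23^2 = 1 (so R^-1 = ~R). Expanding the columns R e_j ~R gives tr M = 4a^2 - 1 and, from the antisymmetric part, M21 - M12 = -4a*b12, M13 - M31 = 4a*b13, M32 - M23 = -4a*b23.
Here tr M = -33169/180625, so a^2 = (1 + tr M)/4 = 36864/180625 and a = ±192/425. Taking a = 192/425: M21 - M12 = 16128/36125, M13 - M31 = -55296/36125, M32 - M23 = 43008/180625, giving b12 = -21/85, b13 = -72/85, b23 = -56/425, i.e. R = 192/425 - 21/85*e12 - 72/85*e13 - 56/425*e23.
Its e23 coefficient is negative, so report the other preimage -R.
Answer: -192/425 + 21/85*e12 + 72/85*e13 + 56/425*e23. Uniqueness: Spin(3) -> SO(3) maps R and -R to the same rotation of trace -33169/180625; fixing the sign of the e23 coefficient removes the ambiguity.


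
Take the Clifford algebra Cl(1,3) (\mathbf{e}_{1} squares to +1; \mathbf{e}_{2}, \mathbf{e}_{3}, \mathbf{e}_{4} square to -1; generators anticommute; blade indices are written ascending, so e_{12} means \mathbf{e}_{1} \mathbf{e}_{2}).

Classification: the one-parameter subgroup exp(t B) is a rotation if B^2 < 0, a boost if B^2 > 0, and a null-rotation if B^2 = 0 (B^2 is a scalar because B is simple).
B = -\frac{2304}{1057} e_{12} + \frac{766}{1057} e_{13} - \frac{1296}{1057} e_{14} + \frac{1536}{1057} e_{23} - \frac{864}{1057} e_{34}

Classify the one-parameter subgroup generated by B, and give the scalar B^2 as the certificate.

B^2 term by term: the squares give (-\frac{2304}{1057})^2*(e_{12})^2 + (\frac{766}{1057})^2*(e_{13})^2 + (-\frac{1296}{1057})^2*(e_{14})^2 + (\frac{1536}{1057})^2*(e_{23})^2 + (-\frac{864}{1057})^2*(e_{34})^2 = \frac{5308416}{1117249}*(+1) + \frac{586756}{1117249}*(+1) + \frac{1679616}{1117249}*(+1) + \frac{2359296}{1117249}*(-1) + \frac{746496}{1117249}*(-1) = 4 (each basis 2-blade squares to minus the product of its generators' squares); cross terms between blades sharing an index anticommute and cancel; the commuting (index-disjoint) pairs give grade-4 terms 2*c*c'*(blade product), which cancel blade by blade — e_{1234}: \frac{3981312}{1117249} - \frac{3981312}{1117249} = 0 — confirming B is simple. So B^2 = 4.
Answer: boost, certificate B^2 = 4. Check the certificate: B^2 = 4, and that sign is decisive whatever form B takes.


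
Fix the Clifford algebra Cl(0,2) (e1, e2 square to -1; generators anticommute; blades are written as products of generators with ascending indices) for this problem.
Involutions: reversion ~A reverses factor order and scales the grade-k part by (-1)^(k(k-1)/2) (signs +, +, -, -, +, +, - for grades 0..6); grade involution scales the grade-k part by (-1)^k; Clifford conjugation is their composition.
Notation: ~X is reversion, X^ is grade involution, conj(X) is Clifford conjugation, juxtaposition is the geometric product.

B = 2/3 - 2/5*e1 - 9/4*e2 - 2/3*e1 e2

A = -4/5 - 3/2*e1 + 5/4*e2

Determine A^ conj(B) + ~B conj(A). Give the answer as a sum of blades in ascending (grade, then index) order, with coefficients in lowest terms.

first term: 403/240 - 23/150*e1 - 109/30*e2 + 401/120*e1 e2
second term: -659/240 + 323/150*e1 + 59/30*e2 + 401/120*e1 e2
Answer: -16/15 + 2*e1 - 5/3*e2 + 401/60*e1 e2


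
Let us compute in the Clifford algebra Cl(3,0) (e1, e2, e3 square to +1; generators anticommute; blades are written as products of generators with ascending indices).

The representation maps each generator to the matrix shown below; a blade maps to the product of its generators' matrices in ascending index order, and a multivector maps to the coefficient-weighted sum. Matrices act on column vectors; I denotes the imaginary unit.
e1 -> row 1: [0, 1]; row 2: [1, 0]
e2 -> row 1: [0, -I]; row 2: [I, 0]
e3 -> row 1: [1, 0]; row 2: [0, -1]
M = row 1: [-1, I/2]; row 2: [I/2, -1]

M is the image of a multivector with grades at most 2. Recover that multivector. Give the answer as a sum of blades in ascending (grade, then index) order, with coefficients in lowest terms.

Method: 1, rho(e1), rho(e2), rho(e3) form a trace-orthogonal basis of the 2x2 complex matrices (tr(X Y) = 2 if X = Y, else 0), so M = m0*1 + m1*rho(e1) + m2*rho(e2) + m3*rho(e3) with m0 = tr(M)/2 = -1, m1 = tr(M rho(e1))/2 = I/2, m2 = tr(M rho(e2))/2 = 0, m3 = tr(M rho(e3))/2 = 0.
Multiplying table entries, the bivector images are rho(e1 e2) = I*rho(e3), rho(e1 e3) = -I*rho(e2), rho(e2 e3) = I*rho(e1); with real blade coefficients the real parts of m0..m3 are the coefficients of 1, e1, e2, e3 and the imaginary parts give the bivectors (e2 e3: Im m1, e1 e3: -Im m2, e1 e2: Im m3).
Answer: -1 + 1/2*e2 e3


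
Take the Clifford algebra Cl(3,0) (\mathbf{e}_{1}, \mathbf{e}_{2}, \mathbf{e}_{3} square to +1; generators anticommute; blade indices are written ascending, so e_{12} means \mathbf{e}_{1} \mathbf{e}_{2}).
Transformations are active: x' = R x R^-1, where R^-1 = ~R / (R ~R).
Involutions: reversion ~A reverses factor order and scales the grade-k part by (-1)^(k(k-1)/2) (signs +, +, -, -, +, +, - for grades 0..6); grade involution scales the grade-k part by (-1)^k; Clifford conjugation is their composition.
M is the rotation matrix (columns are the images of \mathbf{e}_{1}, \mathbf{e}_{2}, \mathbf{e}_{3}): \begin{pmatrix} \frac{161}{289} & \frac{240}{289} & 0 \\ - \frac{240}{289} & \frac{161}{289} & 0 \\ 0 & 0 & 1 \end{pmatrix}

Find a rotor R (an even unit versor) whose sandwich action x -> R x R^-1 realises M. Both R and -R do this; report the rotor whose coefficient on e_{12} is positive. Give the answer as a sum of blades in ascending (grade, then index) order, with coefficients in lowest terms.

Method: write R = a + b12*e_{12} + b13*e_{13} + b23*e_{23} with a^2 + b12^2 + b13^2 + b23^2 = 1 (so R^-1 = ~R). Expanding the columns R e_j ~R gives tr M = 4a^2 - 1 and, from the antisymmetric part, M21 - M12 = -4a*b12, M13 - M31 = 4a*b13, M32 - M23 = -4a*b23.
Here tr M = \frac{611}{289}, so a^2 = (1 + tr M)/4 = \frac{225}{289} and a = ±\frac{15}{17}. Taking a = \frac{15}{17}: M21 - M12 = -\frac{480}{289}, M13 - M31 = 0, M32 - M23 = 0, giving b12 = \frac{8}{17}, b13 = 0, b23 = 0, i.e. R = \frac{15}{17} + \frac{8}{17} e_{12}.
Its e_{12} coefficient is already positive.
Answer: \frac{15}{17} + \frac{8}{17} e_{12}. Recall the cover is two-to-one: with M of trace \frac{611}{289}, both preimages act alike, and the stated e_{12} sign chooses the sheet.


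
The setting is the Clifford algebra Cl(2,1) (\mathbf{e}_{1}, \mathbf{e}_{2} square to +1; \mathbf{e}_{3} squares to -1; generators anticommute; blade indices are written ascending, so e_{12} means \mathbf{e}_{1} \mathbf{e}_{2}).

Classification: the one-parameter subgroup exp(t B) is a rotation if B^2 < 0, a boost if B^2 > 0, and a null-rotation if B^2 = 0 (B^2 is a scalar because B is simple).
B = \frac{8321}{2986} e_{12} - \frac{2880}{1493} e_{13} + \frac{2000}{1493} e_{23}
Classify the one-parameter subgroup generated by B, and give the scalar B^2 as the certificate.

B^2 term by term: the squares give (\frac{8321}{2986})^2*(e_{12})^2 + (-\frac{2880}{1493})^2*(e_{13})^2 + (\frac{2000}{1493})^2*(e_{23})^2 = \frac{69239041}{8916196}*(-1) + \frac{8294400}{2229049}*(+1) + \frac{4000000}{2229049}*(+1) = -\frac{9}{4} (each basis 2-blade squares to minus the product of its generators' squares); cross terms between blades sharing an index anticommute and cancel. So B^2 = -\frac{9}{4}.
Answer: rotation, certificate B^2 = -\frac{9}{4}. Key observation: B^2 = -\frac{9}{4} is a conjugation invariant, so its sign decides the class regardless of the surface form of B.


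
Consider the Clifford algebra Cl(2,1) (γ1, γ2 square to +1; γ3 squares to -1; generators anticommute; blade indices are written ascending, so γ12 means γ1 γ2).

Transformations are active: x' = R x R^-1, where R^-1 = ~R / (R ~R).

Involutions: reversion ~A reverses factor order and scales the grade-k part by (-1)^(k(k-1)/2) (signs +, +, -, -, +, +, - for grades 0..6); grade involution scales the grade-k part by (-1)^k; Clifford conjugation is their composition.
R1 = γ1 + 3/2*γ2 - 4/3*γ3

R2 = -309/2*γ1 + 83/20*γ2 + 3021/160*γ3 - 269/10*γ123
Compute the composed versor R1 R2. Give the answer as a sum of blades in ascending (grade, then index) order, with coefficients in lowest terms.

Distribute over the terms of R1 (each basis-blade product reordered to ascending indices, repeated generators contracted through their squares):
(γ1) R2 = -309/2 + 83/20*γ12 + 3021/160*γ13 - 269/10*γ23
(3/2*γ2) R2 = 249/40 + 927/4*γ12 + 807/20*γ13 + 9063/320*γ23
(-4/3*γ3) R2 = 1007/40 - 538/15*γ12 - 206*γ13 + 83/15*γ23
Summing the partial products and collecting blades:
Answer: -1231/10 + 6001/30*γ12 - 23483/160*γ13 + 6677/960*γ23


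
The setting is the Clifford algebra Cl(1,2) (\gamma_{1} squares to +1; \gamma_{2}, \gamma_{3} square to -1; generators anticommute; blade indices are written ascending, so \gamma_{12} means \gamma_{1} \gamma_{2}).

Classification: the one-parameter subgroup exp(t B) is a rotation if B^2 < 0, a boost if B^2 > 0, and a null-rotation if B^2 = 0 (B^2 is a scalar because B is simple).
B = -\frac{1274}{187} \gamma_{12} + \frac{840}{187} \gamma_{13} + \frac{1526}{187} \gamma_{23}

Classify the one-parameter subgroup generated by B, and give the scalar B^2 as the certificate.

B^2 term by term: the squares give (-\frac{1274}{187})^2*(\gamma_{12})^2 + (\frac{840}{187})^2*(\gamma_{13})^2 + (\frac{1526}{187})^2*(\gamma_{23})^2 = \frac{1623076}{34969}*(+1) + \frac{705600}{34969}*(+1) + \frac{2328676}{34969}*(-1) = 0 (each basis 2-blade squares to minus the product of its generators' squares); cross terms between blades sharing an index anticommute and cancel. So B^2 = 0.
Answer: null-rotation, certificate B^2 = 0. Because 0 is invariant under every versor sandwich, the classification follows from its sign alone.


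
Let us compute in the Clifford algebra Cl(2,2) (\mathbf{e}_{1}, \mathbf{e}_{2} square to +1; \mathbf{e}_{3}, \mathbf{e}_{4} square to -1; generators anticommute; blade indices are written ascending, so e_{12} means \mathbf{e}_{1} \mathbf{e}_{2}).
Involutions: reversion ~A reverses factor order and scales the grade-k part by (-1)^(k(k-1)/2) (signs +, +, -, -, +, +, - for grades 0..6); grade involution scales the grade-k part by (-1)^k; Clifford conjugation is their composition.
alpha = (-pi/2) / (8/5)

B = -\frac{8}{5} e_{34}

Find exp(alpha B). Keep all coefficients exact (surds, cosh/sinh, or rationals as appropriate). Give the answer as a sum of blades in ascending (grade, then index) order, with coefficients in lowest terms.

B^2 = (-\frac{8}{5})^2*(e_{34})^2 = \frac{64}{25}*(-1) = -\frac{64}{25} (a basis 2-blade squares to minus the product of its generators' squares).
B^2 = -\frac{64}{25} — B^2 < 0, so the exponential closes trigonometrically: l = \frac{8}{5}, alpha*l = - \frac{\pi}{2}, so exp(alpha B) = cos(- \frac{\pi}{2}) + (sin(- \frac{\pi}{2})/(\frac{8}{5}))*B = 0 + (- \frac{5}{8})*B.
Answer: e_{34}
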